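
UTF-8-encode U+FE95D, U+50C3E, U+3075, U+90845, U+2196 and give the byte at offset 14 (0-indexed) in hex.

U+FE95D → 4-byte form F3 BE A5 9D at offsets 0–3.
U+50C3E → 4-byte form F1 90 B0 BE at offsets 4–7.
U+3075 → 3-byte form E3 81 B5 at offsets 8–10.
U+90845 → 4-byte form F2 90 A1 85 at offsets 11–14.
Offset 14 falls in char 4's range; it's byte 4 of F2 90 A1 85 = 0x85.

0x85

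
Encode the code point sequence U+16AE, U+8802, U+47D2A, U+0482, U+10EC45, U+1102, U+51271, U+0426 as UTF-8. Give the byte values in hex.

U+16AE: 3-byte form → E1 9A AE.
U+8802: 3-byte form → E8 A0 82.
U+47D2A: 4-byte form → F1 87 B4 AA.
U+0482: 2-byte form → D2 82.
U+10EC45: 4-byte form → F4 8E B1 85.
U+1102: 3-byte form → E1 84 82.
U+51271: 4-byte form → F1 91 89 B1.
U+0426: 2-byte form → D0 A6.
Concatenated (25 bytes): E1 9A AE E8 A0 82 F1 87 B4 AA D2 82 F4 8E B1 85 E1 84 82 F1 91 89 B1 D0 A6.

E1 9A AE E8 A0 82 F1 87 B4 AA D2 82 F4 8E B1 85 E1 84 82 F1 91 89 B1 D0 A6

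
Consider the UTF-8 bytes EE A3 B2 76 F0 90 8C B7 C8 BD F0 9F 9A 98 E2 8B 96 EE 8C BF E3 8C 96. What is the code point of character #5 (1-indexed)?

Offset 0: leading byte 0xEE = 11101110 → 3-byte char #1 = EE A3 B2.
Offset 3: leading byte 0x76 = 01110110 → 1-byte char #2 = 76.
Offset 4: leading byte 0xF0 = 11110000 → 4-byte char #3 = F0 90 8C B7.
Offset 8: leading byte 0xC8 = 11001000 → 2-byte char #4 = C8 BD.
Offset 10: leading byte 0xF0 = 11110000 → 4-byte char #5 = F0 9F 9A 98.
Leading byte 0xF0 = 11110000 matches 11110xxx → 4-byte sequence.
Byte 1: 0xF0 = 11110000, payload 000 (3 bits).
Byte 2: 0x9F = 10011111 (10xxxxxx ✓), payload 011111.
Byte 3: 0x9A = 10011010 (10xxxxxx ✓), payload 011010.
Byte 4: 0x98 = 10011000 (10xxxxxx ✓), payload 011000.
Concatenate: 000011111011010011000 = 0x1F698 (21 bits → U+1F698).

U+1F698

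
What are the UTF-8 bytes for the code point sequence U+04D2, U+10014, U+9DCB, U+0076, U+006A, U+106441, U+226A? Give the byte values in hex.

U+04D2: 2-byte form → D3 92.
U+10014: 4-byte form → F0 90 80 94.
U+9DCB: 3-byte form → E9 B7 8B.
U+0076: 1-byte form → 76.
U+006A: 1-byte form → 6A.
U+106441: 4-byte form → F4 86 91 81.
U+226A: 3-byte form → E2 89 AA.
Concatenated (18 bytes): D3 92 F0 90 80 94 E9 B7 8B 76 6A F4 86 91 81 E2 89 AA.

D3 92 F0 90 80 94 E9 B7 8B 76 6A F4 86 91 81 E2 89 AA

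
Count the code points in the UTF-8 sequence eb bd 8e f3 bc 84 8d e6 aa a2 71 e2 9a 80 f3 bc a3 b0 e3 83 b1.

7

Byte at offset 0: 0xEB = 11101011 → 3-byte char (#1). Advance 3.
Byte at offset 3: 0xF3 = 11110011 → 4-byte char (#2). Advance 4.
Byte at offset 7: 0xE6 = 11100110 → 3-byte char (#3). Advance 3.
Byte at offset 10: 0x71 = 01110001 → 1-byte char (#4). Advance 1.
Byte at offset 11: 0xE2 = 11100010 → 3-byte char (#5). Advance 3.
Byte at offset 14: 0xF3 = 11110011 → 4-byte char (#6). Advance 4.
Byte at offset 18: 0xE3 = 11100011 → 3-byte char (#7). Advance 3.
Reached end at offset 21 after 7 code points.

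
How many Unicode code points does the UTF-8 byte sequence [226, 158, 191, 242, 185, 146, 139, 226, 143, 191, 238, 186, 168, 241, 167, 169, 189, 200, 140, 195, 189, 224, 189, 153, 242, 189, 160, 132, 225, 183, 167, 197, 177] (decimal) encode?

11

Byte at offset 0: 0xE2 = 11100010 → 3-byte char (#1). Advance 3.
Byte at offset 3: 0xF2 = 11110010 → 4-byte char (#2). Advance 4.
Byte at offset 7: 0xE2 = 11100010 → 3-byte char (#3). Advance 3.
Byte at offset 10: 0xEE = 11101110 → 3-byte char (#4). Advance 3.
Byte at offset 13: 0xF1 = 11110001 → 4-byte char (#5). Advance 4.
Byte at offset 17: 0xC8 = 11001000 → 2-byte char (#6). Advance 2.
Byte at offset 19: 0xC3 = 11000011 → 2-byte char (#7). Advance 2.
Byte at offset 21: 0xE0 = 11100000 → 3-byte char (#8). Advance 3.
Byte at offset 24: 0xF2 = 11110010 → 4-byte char (#9). Advance 4.
Byte at offset 28: 0xE1 = 11100001 → 3-byte char (#10). Advance 3.
Byte at offset 31: 0xC5 = 11000101 → 2-byte char (#11). Advance 2.
Reached end at offset 33 after 11 code points.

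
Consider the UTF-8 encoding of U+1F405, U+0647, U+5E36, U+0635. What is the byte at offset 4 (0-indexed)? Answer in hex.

0xD9

U+1F405 → 4-byte form F0 9F 90 85 at offsets 0–3.
U+0647 → 2-byte form D9 87 at offsets 4–5.
Offset 4 falls in char 2's range; it's byte 1 of D9 87 = 0xD9.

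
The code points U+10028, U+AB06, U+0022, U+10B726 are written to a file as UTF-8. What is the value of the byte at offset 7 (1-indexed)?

1-indexed offset 7 is 0-indexed offset 6.
U+10028 → 4-byte form F0 90 80 A8 at offsets 0–3.
U+AB06 → 3-byte form EA AC 86 at offsets 4–6.
Offset 6 falls in char 2's range; it's byte 3 of EA AC 86 = 0x86.

0x86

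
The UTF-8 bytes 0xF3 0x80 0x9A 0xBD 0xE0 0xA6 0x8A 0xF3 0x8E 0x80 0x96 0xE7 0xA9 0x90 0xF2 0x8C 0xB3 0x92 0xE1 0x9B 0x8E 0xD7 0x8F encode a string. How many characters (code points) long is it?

Byte at offset 0: 0xF3 = 11110011 → 4-byte char (#1). Advance 4.
Byte at offset 4: 0xE0 = 11100000 → 3-byte char (#2). Advance 3.
Byte at offset 7: 0xF3 = 11110011 → 4-byte char (#3). Advance 4.
Byte at offset 11: 0xE7 = 11100111 → 3-byte char (#4). Advance 3.
Byte at offset 14: 0xF2 = 11110010 → 4-byte char (#5). Advance 4.
Byte at offset 18: 0xE1 = 11100001 → 3-byte char (#6). Advance 3.
Byte at offset 21: 0xD7 = 11010111 → 2-byte char (#7). Advance 2.
Reached end at offset 23 after 7 code points.

7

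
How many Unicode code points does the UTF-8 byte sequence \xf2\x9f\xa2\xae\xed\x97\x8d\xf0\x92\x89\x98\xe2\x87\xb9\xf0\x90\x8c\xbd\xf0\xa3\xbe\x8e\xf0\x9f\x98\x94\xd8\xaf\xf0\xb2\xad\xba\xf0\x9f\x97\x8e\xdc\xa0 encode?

Byte at offset 0: 0xF2 = 11110010 → 4-byte char (#1). Advance 4.
Byte at offset 4: 0xED = 11101101 → 3-byte char (#2). Advance 3.
Byte at offset 7: 0xF0 = 11110000 → 4-byte char (#3). Advance 4.
Byte at offset 11: 0xE2 = 11100010 → 3-byte char (#4). Advance 3.
Byte at offset 14: 0xF0 = 11110000 → 4-byte char (#5). Advance 4.
Byte at offset 18: 0xF0 = 11110000 → 4-byte char (#6). Advance 4.
Byte at offset 22: 0xF0 = 11110000 → 4-byte char (#7). Advance 4.
Byte at offset 26: 0xD8 = 11011000 → 2-byte char (#8). Advance 2.
Byte at offset 28: 0xF0 = 11110000 → 4-byte char (#9). Advance 4.
Byte at offset 32: 0xF0 = 11110000 → 4-byte char (#10). Advance 4.
Byte at offset 36: 0xDC = 11011100 → 2-byte char (#11). Advance 2.
Reached end at offset 38 after 11 code points.

11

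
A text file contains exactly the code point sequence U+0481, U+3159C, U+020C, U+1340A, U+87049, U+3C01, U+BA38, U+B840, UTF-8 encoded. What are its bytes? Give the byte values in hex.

U+0481: 2-byte form → D2 81.
U+3159C: 4-byte form → F0 B1 96 9C.
U+020C: 2-byte form → C8 8C.
U+1340A: 4-byte form → F0 93 90 8A.
U+87049: 4-byte form → F2 87 81 89.
U+3C01: 3-byte form → E3 B0 81.
U+BA38: 3-byte form → EB A8 B8.
U+B840: 3-byte form → EB A1 80.
Concatenated (25 bytes): D2 81 F0 B1 96 9C C8 8C F0 93 90 8A F2 87 81 89 E3 B0 81 EB A8 B8 EB A1 80.

D2 81 F0 B1 96 9C C8 8C F0 93 90 8A F2 87 81 89 E3 B0 81 EB A8 B8 EB A1 80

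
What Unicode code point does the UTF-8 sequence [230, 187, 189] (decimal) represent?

U+6EFD

Leading byte 0xE6 = 11100110 matches 1110xxxx → 3-byte sequence.
Byte 1: 0xE6 = 11100110, payload 0110 (4 bits).
Byte 2: 0xBB = 10111011 (10xxxxxx ✓), payload 111011.
Byte 3: 0xBD = 10111101 (10xxxxxx ✓), payload 111101.
Concatenate: 0110111011111101 = 0x6EFD (16 bits → U+6EFD).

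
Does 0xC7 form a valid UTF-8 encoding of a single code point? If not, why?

invalid (sequence truncated)

Leading byte 0xC7 = 11000111 → 2-byte form, but only 1 byte is present.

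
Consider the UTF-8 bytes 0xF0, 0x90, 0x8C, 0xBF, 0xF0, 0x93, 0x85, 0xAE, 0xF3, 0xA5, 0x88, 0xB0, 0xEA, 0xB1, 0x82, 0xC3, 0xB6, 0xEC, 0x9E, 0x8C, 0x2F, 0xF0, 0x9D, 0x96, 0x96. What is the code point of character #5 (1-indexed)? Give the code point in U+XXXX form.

Offset 0: leading byte 0xF0 = 11110000 → 4-byte char #1 = F0 90 8C BF.
Offset 4: leading byte 0xF0 = 11110000 → 4-byte char #2 = F0 93 85 AE.
Offset 8: leading byte 0xF3 = 11110011 → 4-byte char #3 = F3 A5 88 B0.
Offset 12: leading byte 0xEA = 11101010 → 3-byte char #4 = EA B1 82.
Offset 15: leading byte 0xC3 = 11000011 → 2-byte char #5 = C3 B6.
Leading byte 0xC3 = 11000011 matches 110xxxxx → 2-byte sequence.
Byte 1: 0xC3 = 11000011, payload 00011 (5 bits).
Byte 2: 0xB6 = 10110110 (10xxxxxx ✓), payload 110110.
Concatenate: 00011110110 = 0xF6 (11 bits → U+00F6).

U+00F6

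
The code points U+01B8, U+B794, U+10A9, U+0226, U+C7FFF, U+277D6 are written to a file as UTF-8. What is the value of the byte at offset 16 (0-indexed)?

0x9F

U+01B8 → 2-byte form C6 B8 at offsets 0–1.
U+B794 → 3-byte form EB 9E 94 at offsets 2–4.
U+10A9 → 3-byte form E1 82 A9 at offsets 5–7.
U+0226 → 2-byte form C8 A6 at offsets 8–9.
U+C7FFF → 4-byte form F3 87 BF BF at offsets 10–13.
U+277D6 → 4-byte form F0 A7 9F 96 at offsets 14–17.
Offset 16 falls in char 6's range; it's byte 3 of F0 A7 9F 96 = 0x9F.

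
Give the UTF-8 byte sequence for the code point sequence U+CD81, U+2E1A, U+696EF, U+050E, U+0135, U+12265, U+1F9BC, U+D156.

U+CD81: 3-byte form → EC B6 81.
U+2E1A: 3-byte form → E2 B8 9A.
U+696EF: 4-byte form → F1 A9 9B AF.
U+050E: 2-byte form → D4 8E.
U+0135: 2-byte form → C4 B5.
U+12265: 4-byte form → F0 92 89 A5.
U+1F9BC: 4-byte form → F0 9F A6 BC.
U+D156: 3-byte form → ED 85 96.
Concatenated (25 bytes): EC B6 81 E2 B8 9A F1 A9 9B AF D4 8E C4 B5 F0 92 89 A5 F0 9F A6 BC ED 85 96.

EC B6 81 E2 B8 9A F1 A9 9B AF D4 8E C4 B5 F0 92 89 A5 F0 9F A6 BC ED 85 96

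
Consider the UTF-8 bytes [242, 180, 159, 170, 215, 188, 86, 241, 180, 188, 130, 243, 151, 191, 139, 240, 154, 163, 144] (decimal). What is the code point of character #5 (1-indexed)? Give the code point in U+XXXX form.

U+D7FCB

Offset 0: leading byte 0xF2 = 11110010 → 4-byte char #1 = F2 B4 9F AA.
Offset 4: leading byte 0xD7 = 11010111 → 2-byte char #2 = D7 BC.
Offset 6: leading byte 0x56 = 01010110 → 1-byte char #3 = 56.
Offset 7: leading byte 0xF1 = 11110001 → 4-byte char #4 = F1 B4 BC 82.
Offset 11: leading byte 0xF3 = 11110011 → 4-byte char #5 = F3 97 BF 8B.
Leading byte 0xF3 = 11110011 matches 11110xxx → 4-byte sequence.
Byte 1: 0xF3 = 11110011, payload 011 (3 bits).
Byte 2: 0x97 = 10010111 (10xxxxxx ✓), payload 010111.
Byte 3: 0xBF = 10111111 (10xxxxxx ✓), payload 111111.
Byte 4: 0x8B = 10001011 (10xxxxxx ✓), payload 001011.
Concatenate: 011010111111111001011 = 0xD7FCB (21 bits → U+D7FCB).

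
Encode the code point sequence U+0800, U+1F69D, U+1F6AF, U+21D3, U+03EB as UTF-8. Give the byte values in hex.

U+0800: 3-byte form → E0 A0 80.
U+1F69D: 4-byte form → F0 9F 9A 9D.
U+1F6AF: 4-byte form → F0 9F 9A AF.
U+21D3: 3-byte form → E2 87 93.
U+03EB: 2-byte form → CF AB.
Concatenated (16 bytes): E0 A0 80 F0 9F 9A 9D F0 9F 9A AF E2 87 93 CF AB.

E0 A0 80 F0 9F 9A 9D F0 9F 9A AF E2 87 93 CF AB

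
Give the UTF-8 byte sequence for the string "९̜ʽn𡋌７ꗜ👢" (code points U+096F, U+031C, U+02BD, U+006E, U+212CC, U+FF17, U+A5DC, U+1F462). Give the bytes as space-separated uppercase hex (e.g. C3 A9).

E0 A5 AF CC 9C CA BD 6E F0 A1 8B 8C EF BC 97 EA 97 9C F0 9F 91 A2

U+096F: 3-byte form → E0 A5 AF.
U+031C: 2-byte form → CC 9C.
U+02BD: 2-byte form → CA BD.
U+006E: 1-byte form → 6E.
U+212CC: 4-byte form → F0 A1 8B 8C.
U+FF17: 3-byte form → EF BC 97.
U+A5DC: 3-byte form → EA 97 9C.
U+1F462: 4-byte form → F0 9F 91 A2.
Concatenated (22 bytes): E0 A5 AF CC 9C CA BD 6E F0 A1 8B 8C EF BC 97 EA 97 9C F0 9F 91 A2.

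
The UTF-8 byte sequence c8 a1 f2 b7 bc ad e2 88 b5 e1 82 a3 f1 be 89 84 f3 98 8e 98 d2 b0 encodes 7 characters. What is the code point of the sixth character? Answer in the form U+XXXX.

Offset 0: leading byte 0xC8 = 11001000 → 2-byte char #1 = C8 A1.
Offset 2: leading byte 0xF2 = 11110010 → 4-byte char #2 = F2 B7 BC AD.
Offset 6: leading byte 0xE2 = 11100010 → 3-byte char #3 = E2 88 B5.
Offset 9: leading byte 0xE1 = 11100001 → 3-byte char #4 = E1 82 A3.
Offset 12: leading byte 0xF1 = 11110001 → 4-byte char #5 = F1 BE 89 84.
Offset 16: leading byte 0xF3 = 11110011 → 4-byte char #6 = F3 98 8E 98.
Leading byte 0xF3 = 11110011 matches 11110xxx → 4-byte sequence.
Byte 1: 0xF3 = 11110011, payload 011 (3 bits).
Byte 2: 0x98 = 10011000 (10xxxxxx ✓), payload 011000.
Byte 3: 0x8E = 10001110 (10xxxxxx ✓), payload 001110.
Byte 4: 0x98 = 10011000 (10xxxxxx ✓), payload 011000.
Concatenate: 011011000001110011000 = 0xD8398 (21 bits → U+D8398).

U+D8398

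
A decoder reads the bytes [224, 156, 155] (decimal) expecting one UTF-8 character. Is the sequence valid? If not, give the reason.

invalid (overlong encoding)

Leading byte 0xE0 = 11100000 → 3-byte form.
Continuation bytes all match 10xxxxxx. Payload decodes to 0x71B.
But 0x71B < 0x800, the minimum for a 3-byte sequence — this is an overlong encoding.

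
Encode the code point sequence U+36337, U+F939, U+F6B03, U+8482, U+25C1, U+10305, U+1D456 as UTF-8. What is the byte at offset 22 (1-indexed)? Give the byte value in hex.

0xF0

1-indexed offset 22 is 0-indexed offset 21.
U+36337 → 4-byte form F0 B6 8C B7 at offsets 0–3.
U+F939 → 3-byte form EF A4 B9 at offsets 4–6.
U+F6B03 → 4-byte form F3 B6 AC 83 at offsets 7–10.
U+8482 → 3-byte form E8 92 82 at offsets 11–13.
U+25C1 → 3-byte form E2 97 81 at offsets 14–16.
U+10305 → 4-byte form F0 90 8C 85 at offsets 17–20.
U+1D456 → 4-byte form F0 9D 91 96 at offsets 21–24.
Offset 21 falls in char 7's range; it's byte 1 of F0 9D 91 96 = 0xF0.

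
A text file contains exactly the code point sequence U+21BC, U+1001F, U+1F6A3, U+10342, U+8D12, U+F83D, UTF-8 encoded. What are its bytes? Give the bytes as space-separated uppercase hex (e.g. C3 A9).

U+21BC: 3-byte form → E2 86 BC.
U+1001F: 4-byte form → F0 90 80 9F.
U+1F6A3: 4-byte form → F0 9F 9A A3.
U+10342: 4-byte form → F0 90 8D 82.
U+8D12: 3-byte form → E8 B4 92.
U+F83D: 3-byte form → EF A0 BD.
Concatenated (21 bytes): E2 86 BC F0 90 80 9F F0 9F 9A A3 F0 90 8D 82 E8 B4 92 EF A0 BD.

E2 86 BC F0 90 80 9F F0 9F 9A A3 F0 90 8D 82 E8 B4 92 EF A0 BD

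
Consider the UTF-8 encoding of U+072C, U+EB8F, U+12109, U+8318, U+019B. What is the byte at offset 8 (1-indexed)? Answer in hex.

0x84

1-indexed offset 8 is 0-indexed offset 7.
U+072C → 2-byte form DC AC at offsets 0–1.
U+EB8F → 3-byte form EE AE 8F at offsets 2–4.
U+12109 → 4-byte form F0 92 84 89 at offsets 5–8.
Offset 7 falls in char 3's range; it's byte 3 of F0 92 84 89 = 0x84.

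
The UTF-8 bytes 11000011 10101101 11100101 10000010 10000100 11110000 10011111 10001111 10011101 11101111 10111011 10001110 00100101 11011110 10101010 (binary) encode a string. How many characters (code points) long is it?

6

Byte at offset 0: 0xC3 = 11000011 → 2-byte char (#1). Advance 2.
Byte at offset 2: 0xE5 = 11100101 → 3-byte char (#2). Advance 3.
Byte at offset 5: 0xF0 = 11110000 → 4-byte char (#3). Advance 4.
Byte at offset 9: 0xEF = 11101111 → 3-byte char (#4). Advance 3.
Byte at offset 12: 0x25 = 00100101 → 1-byte char (#5). Advance 1.
Byte at offset 13: 0xDE = 11011110 → 2-byte char (#6). Advance 2.
Reached end at offset 15 after 6 code points.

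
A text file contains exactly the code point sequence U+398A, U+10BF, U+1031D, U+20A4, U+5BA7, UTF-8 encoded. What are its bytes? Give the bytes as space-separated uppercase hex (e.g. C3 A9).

E3 A6 8A E1 82 BF F0 90 8C 9D E2 82 A4 E5 AE A7

U+398A: 3-byte form → E3 A6 8A.
U+10BF: 3-byte form → E1 82 BF.
U+1031D: 4-byte form → F0 90 8C 9D.
U+20A4: 3-byte form → E2 82 A4.
U+5BA7: 3-byte form → E5 AE A7.
Concatenated (16 bytes): E3 A6 8A E1 82 BF F0 90 8C 9D E2 82 A4 E5 AE A7.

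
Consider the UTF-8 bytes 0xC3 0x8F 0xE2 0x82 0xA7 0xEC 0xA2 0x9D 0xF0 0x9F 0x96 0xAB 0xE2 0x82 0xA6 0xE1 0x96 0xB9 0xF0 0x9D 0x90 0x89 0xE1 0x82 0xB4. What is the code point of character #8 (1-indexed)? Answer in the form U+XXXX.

Offset 0: leading byte 0xC3 = 11000011 → 2-byte char #1 = C3 8F.
Offset 2: leading byte 0xE2 = 11100010 → 3-byte char #2 = E2 82 A7.
Offset 5: leading byte 0xEC = 11101100 → 3-byte char #3 = EC A2 9D.
Offset 8: leading byte 0xF0 = 11110000 → 4-byte char #4 = F0 9F 96 AB.
Offset 12: leading byte 0xE2 = 11100010 → 3-byte char #5 = E2 82 A6.
Offset 15: leading byte 0xE1 = 11100001 → 3-byte char #6 = E1 96 B9.
Offset 18: leading byte 0xF0 = 11110000 → 4-byte char #7 = F0 9D 90 89.
Offset 22: leading byte 0xE1 = 11100001 → 3-byte char #8 = E1 82 B4.
Leading byte 0xE1 = 11100001 matches 1110xxxx → 3-byte sequence.
Byte 1: 0xE1 = 11100001, payload 0001 (4 bits).
Byte 2: 0x82 = 10000010 (10xxxxxx ✓), payload 000010.
Byte 3: 0xB4 = 10110100 (10xxxxxx ✓), payload 110100.
Concatenate: 0001000010110100 = 0x10B4 (16 bits → U+10B4).

U+10B4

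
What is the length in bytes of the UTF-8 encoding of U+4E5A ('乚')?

U+4E5A = 0x4E5A. UTF-8 uses 1 byte below 0x80, 2 below 0x800, 3 below 0x10000, 4 up to 0x10FFFF. 0x4E5A is in U+0800–U+FFFF → 3 bytes.

3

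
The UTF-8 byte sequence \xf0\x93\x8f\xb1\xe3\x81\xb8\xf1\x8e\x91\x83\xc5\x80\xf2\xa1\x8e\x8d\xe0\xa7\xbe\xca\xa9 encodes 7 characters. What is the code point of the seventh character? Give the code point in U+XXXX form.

U+02A9

Offset 0: leading byte 0xF0 = 11110000 → 4-byte char #1 = F0 93 8F B1.
Offset 4: leading byte 0xE3 = 11100011 → 3-byte char #2 = E3 81 B8.
Offset 7: leading byte 0xF1 = 11110001 → 4-byte char #3 = F1 8E 91 83.
Offset 11: leading byte 0xC5 = 11000101 → 2-byte char #4 = C5 80.
Offset 13: leading byte 0xF2 = 11110010 → 4-byte char #5 = F2 A1 8E 8D.
Offset 17: leading byte 0xE0 = 11100000 → 3-byte char #6 = E0 A7 BE.
Offset 20: leading byte 0xCA = 11001010 → 2-byte char #7 = CA A9.
Leading byte 0xCA = 11001010 matches 110xxxxx → 2-byte sequence.
Byte 1: 0xCA = 11001010, payload 01010 (5 bits).
Byte 2: 0xA9 = 10101001 (10xxxxxx ✓), payload 101001.
Concatenate: 01010101001 = 0x2A9 (11 bits → U+02A9).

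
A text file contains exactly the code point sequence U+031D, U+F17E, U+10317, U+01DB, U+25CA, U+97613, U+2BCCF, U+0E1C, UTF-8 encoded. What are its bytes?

U+031D: 2-byte form → CC 9D.
U+F17E: 3-byte form → EF 85 BE.
U+10317: 4-byte form → F0 90 8C 97.
U+01DB: 2-byte form → C7 9B.
U+25CA: 3-byte form → E2 97 8A.
U+97613: 4-byte form → F2 97 98 93.
U+2BCCF: 4-byte form → F0 AB B3 8F.
U+0E1C: 3-byte form → E0 B8 9C.
Concatenated (25 bytes): CC 9D EF 85 BE F0 90 8C 97 C7 9B E2 97 8A F2 97 98 93 F0 AB B3 8F E0 B8 9C.

CC 9D EF 85 BE F0 90 8C 97 C7 9B E2 97 8A F2 97 98 93 F0 AB B3 8F E0 B8 9C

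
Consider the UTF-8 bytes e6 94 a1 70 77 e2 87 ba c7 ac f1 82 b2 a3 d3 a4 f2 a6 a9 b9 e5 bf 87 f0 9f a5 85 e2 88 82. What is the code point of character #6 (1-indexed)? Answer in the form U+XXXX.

U+42CA3

Offset 0: leading byte 0xE6 = 11100110 → 3-byte char #1 = E6 94 A1.
Offset 3: leading byte 0x70 = 01110000 → 1-byte char #2 = 70.
Offset 4: leading byte 0x77 = 01110111 → 1-byte char #3 = 77.
Offset 5: leading byte 0xE2 = 11100010 → 3-byte char #4 = E2 87 BA.
Offset 8: leading byte 0xC7 = 11000111 → 2-byte char #5 = C7 AC.
Offset 10: leading byte 0xF1 = 11110001 → 4-byte char #6 = F1 82 B2 A3.
Leading byte 0xF1 = 11110001 matches 11110xxx → 4-byte sequence.
Byte 1: 0xF1 = 11110001, payload 001 (3 bits).
Byte 2: 0x82 = 10000010 (10xxxxxx ✓), payload 000010.
Byte 3: 0xB2 = 10110010 (10xxxxxx ✓), payload 110010.
Byte 4: 0xA3 = 10100011 (10xxxxxx ✓), payload 100011.
Concatenate: 001000010110010100011 = 0x42CA3 (21 bits → U+42CA3).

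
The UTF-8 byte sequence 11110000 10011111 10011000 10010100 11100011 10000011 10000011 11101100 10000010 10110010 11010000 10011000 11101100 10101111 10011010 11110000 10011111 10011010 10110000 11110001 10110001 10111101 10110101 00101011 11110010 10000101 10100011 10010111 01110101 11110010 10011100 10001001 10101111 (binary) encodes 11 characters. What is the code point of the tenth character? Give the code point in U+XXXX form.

U+0075

Offset 0: leading byte 0xF0 = 11110000 → 4-byte char #1 = F0 9F 98 94.
Offset 4: leading byte 0xE3 = 11100011 → 3-byte char #2 = E3 83 83.
Offset 7: leading byte 0xEC = 11101100 → 3-byte char #3 = EC 82 B2.
Offset 10: leading byte 0xD0 = 11010000 → 2-byte char #4 = D0 98.
Offset 12: leading byte 0xEC = 11101100 → 3-byte char #5 = EC AF 9A.
Offset 15: leading byte 0xF0 = 11110000 → 4-byte char #6 = F0 9F 9A B0.
Offset 19: leading byte 0xF1 = 11110001 → 4-byte char #7 = F1 B1 BD B5.
Offset 23: leading byte 0x2B = 00101011 → 1-byte char #8 = 2B.
Offset 24: leading byte 0xF2 = 11110010 → 4-byte char #9 = F2 85 A3 97.
Offset 28: leading byte 0x75 = 01110101 → 1-byte char #10 = 75.
Leading byte 0x75 = 01110101 matches 0xxxxxxx → 1-byte sequence.
Byte 1: 0x75 = 01110101, payload 1110101 (7 bits).
Concatenate: 1110101 = 0x75 (7 bits → U+0075).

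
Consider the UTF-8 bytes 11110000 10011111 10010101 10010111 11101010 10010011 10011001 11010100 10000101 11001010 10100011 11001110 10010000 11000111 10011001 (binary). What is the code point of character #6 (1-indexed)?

Offset 0: leading byte 0xF0 = 11110000 → 4-byte char #1 = F0 9F 95 97.
Offset 4: leading byte 0xEA = 11101010 → 3-byte char #2 = EA 93 99.
Offset 7: leading byte 0xD4 = 11010100 → 2-byte char #3 = D4 85.
Offset 9: leading byte 0xCA = 11001010 → 2-byte char #4 = CA A3.
Offset 11: leading byte 0xCE = 11001110 → 2-byte char #5 = CE 90.
Offset 13: leading byte 0xC7 = 11000111 → 2-byte char #6 = C7 99.
Leading byte 0xC7 = 11000111 matches 110xxxxx → 2-byte sequence.
Byte 1: 0xC7 = 11000111, payload 00111 (5 bits).
Byte 2: 0x99 = 10011001 (10xxxxxx ✓), payload 011001.
Concatenate: 00111011001 = 0x1D9 (11 bits → U+01D9).

U+01D9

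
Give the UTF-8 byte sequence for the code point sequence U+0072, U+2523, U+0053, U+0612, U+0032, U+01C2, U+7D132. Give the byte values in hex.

U+0072: 1-byte form → 72.
U+2523: 3-byte form → E2 94 A3.
U+0053: 1-byte form → 53.
U+0612: 2-byte form → D8 92.
U+0032: 1-byte form → 32.
U+01C2: 2-byte form → C7 82.
U+7D132: 4-byte form → F1 BD 84 B2.
Concatenated (14 bytes): 72 E2 94 A3 53 D8 92 32 C7 82 F1 BD 84 B2.

72 E2 94 A3 53 D8 92 32 C7 82 F1 BD 84 B2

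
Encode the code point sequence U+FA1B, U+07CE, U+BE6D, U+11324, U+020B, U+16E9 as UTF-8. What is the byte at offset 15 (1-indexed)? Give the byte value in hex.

1-indexed offset 15 is 0-indexed offset 14.
U+FA1B → 3-byte form EF A8 9B at offsets 0–2.
U+07CE → 2-byte form DF 8E at offsets 3–4.
U+BE6D → 3-byte form EB B9 AD at offsets 5–7.
U+11324 → 4-byte form F0 91 8C A4 at offsets 8–11.
U+020B → 2-byte form C8 8B at offsets 12–13.
U+16E9 → 3-byte form E1 9B A9 at offsets 14–16.
Offset 14 falls in char 6's range; it's byte 1 of E1 9B A9 = 0xE1.

0xE1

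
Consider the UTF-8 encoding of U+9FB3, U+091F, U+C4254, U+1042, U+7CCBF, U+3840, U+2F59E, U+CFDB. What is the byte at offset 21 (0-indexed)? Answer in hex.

U+9FB3 → 3-byte form E9 BE B3 at offsets 0–2.
U+091F → 3-byte form E0 A4 9F at offsets 3–5.
U+C4254 → 4-byte form F3 84 89 94 at offsets 6–9.
U+1042 → 3-byte form E1 81 82 at offsets 10–12.
U+7CCBF → 4-byte form F1 BC B2 BF at offsets 13–16.
U+3840 → 3-byte form E3 A1 80 at offsets 17–19.
U+2F59E → 4-byte form F0 AF 96 9E at offsets 20–23.
Offset 21 falls in char 7's range; it's byte 2 of F0 AF 96 9E = 0xAF.

0xAF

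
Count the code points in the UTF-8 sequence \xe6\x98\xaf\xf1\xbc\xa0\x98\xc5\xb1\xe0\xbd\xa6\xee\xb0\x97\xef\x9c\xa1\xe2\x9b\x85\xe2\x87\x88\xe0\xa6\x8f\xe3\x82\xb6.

10

Byte at offset 0: 0xE6 = 11100110 → 3-byte char (#1). Advance 3.
Byte at offset 3: 0xF1 = 11110001 → 4-byte char (#2). Advance 4.
Byte at offset 7: 0xC5 = 11000101 → 2-byte char (#3). Advance 2.
Byte at offset 9: 0xE0 = 11100000 → 3-byte char (#4). Advance 3.
Byte at offset 12: 0xEE = 11101110 → 3-byte char (#5). Advance 3.
Byte at offset 15: 0xEF = 11101111 → 3-byte char (#6). Advance 3.
Byte at offset 18: 0xE2 = 11100010 → 3-byte char (#7). Advance 3.
Byte at offset 21: 0xE2 = 11100010 → 3-byte char (#8). Advance 3.
Byte at offset 24: 0xE0 = 11100000 → 3-byte char (#9). Advance 3.
Byte at offset 27: 0xE3 = 11100011 → 3-byte char (#10). Advance 3.
Reached end at offset 30 after 10 code points.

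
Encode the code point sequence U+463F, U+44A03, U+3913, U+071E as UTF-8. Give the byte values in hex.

E4 98 BF F1 84 A8 83 E3 A4 93 DC 9E

U+463F: 3-byte form → E4 98 BF.
U+44A03: 4-byte form → F1 84 A8 83.
U+3913: 3-byte form → E3 A4 93.
U+071E: 2-byte form → DC 9E.
Concatenated (12 bytes): E4 98 BF F1 84 A8 83 E3 A4 93 DC 9E.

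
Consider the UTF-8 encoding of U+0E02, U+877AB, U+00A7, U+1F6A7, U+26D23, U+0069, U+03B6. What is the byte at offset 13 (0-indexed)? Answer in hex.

U+0E02 → 3-byte form E0 B8 82 at offsets 0–2.
U+877AB → 4-byte form F2 87 9E AB at offsets 3–6.
U+00A7 → 2-byte form C2 A7 at offsets 7–8.
U+1F6A7 → 4-byte form F0 9F 9A A7 at offsets 9–12.
U+26D23 → 4-byte form F0 A6 B4 A3 at offsets 13–16.
Offset 13 falls in char 5's range; it's byte 1 of F0 A6 B4 A3 = 0xF0.

0xF0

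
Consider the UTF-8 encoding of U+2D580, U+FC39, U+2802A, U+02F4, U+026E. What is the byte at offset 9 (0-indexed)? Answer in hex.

0x80

U+2D580 → 4-byte form F0 AD 96 80 at offsets 0–3.
U+FC39 → 3-byte form EF B0 B9 at offsets 4–6.
U+2802A → 4-byte form F0 A8 80 AA at offsets 7–10.
Offset 9 falls in char 3's range; it's byte 3 of F0 A8 80 AA = 0x80.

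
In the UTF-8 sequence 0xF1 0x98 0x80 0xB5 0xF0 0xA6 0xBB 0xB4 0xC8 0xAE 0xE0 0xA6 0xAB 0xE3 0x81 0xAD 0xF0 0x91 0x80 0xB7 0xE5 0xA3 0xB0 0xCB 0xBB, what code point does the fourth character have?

U+09AB

Offset 0: leading byte 0xF1 = 11110001 → 4-byte char #1 = F1 98 80 B5.
Offset 4: leading byte 0xF0 = 11110000 → 4-byte char #2 = F0 A6 BB B4.
Offset 8: leading byte 0xC8 = 11001000 → 2-byte char #3 = C8 AE.
Offset 10: leading byte 0xE0 = 11100000 → 3-byte char #4 = E0 A6 AB.
Leading byte 0xE0 = 11100000 matches 1110xxxx → 3-byte sequence.
Byte 1: 0xE0 = 11100000, payload 0000 (4 bits).
Byte 2: 0xA6 = 10100110 (10xxxxxx ✓), payload 100110.
Byte 3: 0xAB = 10101011 (10xxxxxx ✓), payload 101011.
Concatenate: 0000100110101011 = 0x9AB (16 bits → U+09AB).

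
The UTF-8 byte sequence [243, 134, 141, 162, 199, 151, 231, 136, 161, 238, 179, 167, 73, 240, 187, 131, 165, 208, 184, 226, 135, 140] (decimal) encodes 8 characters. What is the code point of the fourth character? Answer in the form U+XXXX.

U+ECE7

Offset 0: leading byte 0xF3 = 11110011 → 4-byte char #1 = F3 86 8D A2.
Offset 4: leading byte 0xC7 = 11000111 → 2-byte char #2 = C7 97.
Offset 6: leading byte 0xE7 = 11100111 → 3-byte char #3 = E7 88 A1.
Offset 9: leading byte 0xEE = 11101110 → 3-byte char #4 = EE B3 A7.
Leading byte 0xEE = 11101110 matches 1110xxxx → 3-byte sequence.
Byte 1: 0xEE = 11101110, payload 1110 (4 bits).
Byte 2: 0xB3 = 10110011 (10xxxxxx ✓), payload 110011.
Byte 3: 0xA7 = 10100111 (10xxxxxx ✓), payload 100111.
Concatenate: 1110110011100111 = 0xECE7 (16 bits → U+ECE7).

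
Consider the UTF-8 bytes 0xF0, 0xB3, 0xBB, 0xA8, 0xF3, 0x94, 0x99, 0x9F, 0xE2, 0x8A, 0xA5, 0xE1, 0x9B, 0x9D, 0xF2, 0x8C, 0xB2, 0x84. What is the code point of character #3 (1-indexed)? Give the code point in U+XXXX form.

Offset 0: leading byte 0xF0 = 11110000 → 4-byte char #1 = F0 B3 BB A8.
Offset 4: leading byte 0xF3 = 11110011 → 4-byte char #2 = F3 94 99 9F.
Offset 8: leading byte 0xE2 = 11100010 → 3-byte char #3 = E2 8A A5.
Leading byte 0xE2 = 11100010 matches 1110xxxx → 3-byte sequence.
Byte 1: 0xE2 = 11100010, payload 0010 (4 bits).
Byte 2: 0x8A = 10001010 (10xxxxxx ✓), payload 001010.
Byte 3: 0xA5 = 10100101 (10xxxxxx ✓), payload 100101.
Concatenate: 0010001010100101 = 0x22A5 (16 bits → U+22A5).

U+22A5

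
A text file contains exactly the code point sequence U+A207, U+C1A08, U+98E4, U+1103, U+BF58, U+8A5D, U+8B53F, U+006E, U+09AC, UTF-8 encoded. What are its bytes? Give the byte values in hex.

EA 88 87 F3 81 A8 88 E9 A3 A4 E1 84 83 EB BD 98 E8 A9 9D F2 8B 94 BF 6E E0 A6 AC

U+A207: 3-byte form → EA 88 87.
U+C1A08: 4-byte form → F3 81 A8 88.
U+98E4: 3-byte form → E9 A3 A4.
U+1103: 3-byte form → E1 84 83.
U+BF58: 3-byte form → EB BD 98.
U+8A5D: 3-byte form → E8 A9 9D.
U+8B53F: 4-byte form → F2 8B 94 BF.
U+006E: 1-byte form → 6E.
U+09AC: 3-byte form → E0 A6 AC.
Concatenated (27 bytes): EA 88 87 F3 81 A8 88 E9 A3 A4 E1 84 83 EB BD 98 E8 A9 9D F2 8B 94 BF 6E E0 A6 AC.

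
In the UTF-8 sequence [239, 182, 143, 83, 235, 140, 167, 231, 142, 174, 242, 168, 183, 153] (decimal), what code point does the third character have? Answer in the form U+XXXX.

Offset 0: leading byte 0xEF = 11101111 → 3-byte char #1 = EF B6 8F.
Offset 3: leading byte 0x53 = 01010011 → 1-byte char #2 = 53.
Offset 4: leading byte 0xEB = 11101011 → 3-byte char #3 = EB 8C A7.
Leading byte 0xEB = 11101011 matches 1110xxxx → 3-byte sequence.
Byte 1: 0xEB = 11101011, payload 1011 (4 bits).
Byte 2: 0x8C = 10001100 (10xxxxxx ✓), payload 001100.
Byte 3: 0xA7 = 10100111 (10xxxxxx ✓), payload 100111.
Concatenate: 1011001100100111 = 0xB327 (16 bits → U+B327).

U+B327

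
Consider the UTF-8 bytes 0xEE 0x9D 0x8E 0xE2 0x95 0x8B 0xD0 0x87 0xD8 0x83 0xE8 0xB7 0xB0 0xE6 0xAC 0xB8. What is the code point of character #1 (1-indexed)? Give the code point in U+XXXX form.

U+E74E

Offset 0: leading byte 0xEE = 11101110 → 3-byte char #1 = EE 9D 8E.
Leading byte 0xEE = 11101110 matches 1110xxxx → 3-byte sequence.
Byte 1: 0xEE = 11101110, payload 1110 (4 bits).
Byte 2: 0x9D = 10011101 (10xxxxxx ✓), payload 011101.
Byte 3: 0x8E = 10001110 (10xxxxxx ✓), payload 001110.
Concatenate: 1110011101001110 = 0xE74E (16 bits → U+E74E).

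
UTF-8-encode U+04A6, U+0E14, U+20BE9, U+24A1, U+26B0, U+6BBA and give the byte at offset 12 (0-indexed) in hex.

U+04A6 → 2-byte form D2 A6 at offsets 0–1.
U+0E14 → 3-byte form E0 B8 94 at offsets 2–4.
U+20BE9 → 4-byte form F0 A0 AF A9 at offsets 5–8.
U+24A1 → 3-byte form E2 92 A1 at offsets 9–11.
U+26B0 → 3-byte form E2 9A B0 at offsets 12–14.
Offset 12 falls in char 5's range; it's byte 1 of E2 9A B0 = 0xE2.

0xE2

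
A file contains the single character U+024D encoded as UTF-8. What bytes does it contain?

U+024D = 0x24D = 589 decimal. In range U+0080–U+07FF → 2-byte form: 110xxxxx 10xxxxxx.
Binary (11 bits): 01001001101.
Split 5+6: 01001 | 001101.
Byte 1: 11001001 = 0xC9.
Byte 2: 10001101 = 0x8D.

C9 8D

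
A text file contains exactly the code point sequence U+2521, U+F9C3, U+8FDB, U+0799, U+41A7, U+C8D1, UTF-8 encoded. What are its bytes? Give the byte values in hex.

E2 94 A1 EF A7 83 E8 BF 9B DE 99 E4 86 A7 EC A3 91

U+2521: 3-byte form → E2 94 A1.
U+F9C3: 3-byte form → EF A7 83.
U+8FDB: 3-byte form → E8 BF 9B.
U+0799: 2-byte form → DE 99.
U+41A7: 3-byte form → E4 86 A7.
U+C8D1: 3-byte form → EC A3 91.
Concatenated (17 bytes): E2 94 A1 EF A7 83 E8 BF 9B DE 99 E4 86 A7 EC A3 91.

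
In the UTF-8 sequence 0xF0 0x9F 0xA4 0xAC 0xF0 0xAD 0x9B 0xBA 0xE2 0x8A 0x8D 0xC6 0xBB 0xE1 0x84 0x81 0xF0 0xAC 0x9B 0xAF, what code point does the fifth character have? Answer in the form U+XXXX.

Offset 0: leading byte 0xF0 = 11110000 → 4-byte char #1 = F0 9F A4 AC.
Offset 4: leading byte 0xF0 = 11110000 → 4-byte char #2 = F0 AD 9B BA.
Offset 8: leading byte 0xE2 = 11100010 → 3-byte char #3 = E2 8A 8D.
Offset 11: leading byte 0xC6 = 11000110 → 2-byte char #4 = C6 BB.
Offset 13: leading byte 0xE1 = 11100001 → 3-byte char #5 = E1 84 81.
Leading byte 0xE1 = 11100001 matches 1110xxxx → 3-byte sequence.
Byte 1: 0xE1 = 11100001, payload 0001 (4 bits).
Byte 2: 0x84 = 10000100 (10xxxxxx ✓), payload 000100.
Byte 3: 0x81 = 10000001 (10xxxxxx ✓), payload 000001.
Concatenate: 0001000100000001 = 0x1101 (16 bits → U+1101).

U+1101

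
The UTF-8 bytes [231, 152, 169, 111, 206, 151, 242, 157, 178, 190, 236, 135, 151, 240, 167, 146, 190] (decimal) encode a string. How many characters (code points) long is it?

6

Byte at offset 0: 0xE7 = 11100111 → 3-byte char (#1). Advance 3.
Byte at offset 3: 0x6F = 01101111 → 1-byte char (#2). Advance 1.
Byte at offset 4: 0xCE = 11001110 → 2-byte char (#3). Advance 2.
Byte at offset 6: 0xF2 = 11110010 → 4-byte char (#4). Advance 4.
Byte at offset 10: 0xEC = 11101100 → 3-byte char (#5). Advance 3.
Byte at offset 13: 0xF0 = 11110000 → 4-byte char (#6). Advance 4.
Reached end at offset 17 after 6 code points.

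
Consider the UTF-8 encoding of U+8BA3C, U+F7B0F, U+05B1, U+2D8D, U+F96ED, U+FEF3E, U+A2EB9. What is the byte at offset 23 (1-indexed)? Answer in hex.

1-indexed offset 23 is 0-indexed offset 22.
U+8BA3C → 4-byte form F2 8B A8 BC at offsets 0–3.
U+F7B0F → 4-byte form F3 B7 AC 8F at offsets 4–7.
U+05B1 → 2-byte form D6 B1 at offsets 8–9.
U+2D8D → 3-byte form E2 B6 8D at offsets 10–12.
U+F96ED → 4-byte form F3 B9 9B AD at offsets 13–16.
U+FEF3E → 4-byte form F3 BE BC BE at offsets 17–20.
U+A2EB9 → 4-byte form F2 A2 BA B9 at offsets 21–24.
Offset 22 falls in char 7's range; it's byte 2 of F2 A2 BA B9 = 0xA2.

0xA2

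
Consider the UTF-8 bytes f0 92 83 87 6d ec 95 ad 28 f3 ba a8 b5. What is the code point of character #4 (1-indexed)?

U+0028

Offset 0: leading byte 0xF0 = 11110000 → 4-byte char #1 = F0 92 83 87.
Offset 4: leading byte 0x6D = 01101101 → 1-byte char #2 = 6D.
Offset 5: leading byte 0xEC = 11101100 → 3-byte char #3 = EC 95 AD.
Offset 8: leading byte 0x28 = 00101000 → 1-byte char #4 = 28.
Leading byte 0x28 = 00101000 matches 0xxxxxxx → 1-byte sequence.
Byte 1: 0x28 = 00101000, payload 0101000 (7 bits).
Concatenate: 0101000 = 0x28 (7 bits → U+0028).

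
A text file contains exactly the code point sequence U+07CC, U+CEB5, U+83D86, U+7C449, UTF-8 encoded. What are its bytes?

DF 8C EC BA B5 F2 83 B6 86 F1 BC 91 89

U+07CC: 2-byte form → DF 8C.
U+CEB5: 3-byte form → EC BA B5.
U+83D86: 4-byte form → F2 83 B6 86.
U+7C449: 4-byte form → F1 BC 91 89.
Concatenated (13 bytes): DF 8C EC BA B5 F2 83 B6 86 F1 BC 91 89.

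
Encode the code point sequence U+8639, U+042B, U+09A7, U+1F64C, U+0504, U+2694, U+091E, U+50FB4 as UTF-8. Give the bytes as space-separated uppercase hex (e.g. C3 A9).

U+8639: 3-byte form → E8 98 B9.
U+042B: 2-byte form → D0 AB.
U+09A7: 3-byte form → E0 A6 A7.
U+1F64C: 4-byte form → F0 9F 99 8C.
U+0504: 2-byte form → D4 84.
U+2694: 3-byte form → E2 9A 94.
U+091E: 3-byte form → E0 A4 9E.
U+50FB4: 4-byte form → F1 90 BE B4.
Concatenated (24 bytes): E8 98 B9 D0 AB E0 A6 A7 F0 9F 99 8C D4 84 E2 9A 94 E0 A4 9E F1 90 BE B4.

E8 98 B9 D0 AB E0 A6 A7 F0 9F 99 8C D4 84 E2 9A 94 E0 A4 9E F1 90 BE B4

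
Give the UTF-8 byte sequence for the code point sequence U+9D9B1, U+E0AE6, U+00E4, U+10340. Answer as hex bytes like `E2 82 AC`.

U+9D9B1: 4-byte form → F2 9D A6 B1.
U+E0AE6: 4-byte form → F3 A0 AB A6.
U+00E4: 2-byte form → C3 A4.
U+10340: 4-byte form → F0 90 8D 80.
Concatenated (14 bytes): F2 9D A6 B1 F3 A0 AB A6 C3 A4 F0 90 8D 80.

F2 9D A6 B1 F3 A0 AB A6 C3 A4 F0 90 8D 80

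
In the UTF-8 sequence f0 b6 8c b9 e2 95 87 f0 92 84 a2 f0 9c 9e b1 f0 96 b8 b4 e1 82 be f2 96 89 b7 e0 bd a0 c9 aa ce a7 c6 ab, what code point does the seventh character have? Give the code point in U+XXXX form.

Offset 0: leading byte 0xF0 = 11110000 → 4-byte char #1 = F0 B6 8C B9.
Offset 4: leading byte 0xE2 = 11100010 → 3-byte char #2 = E2 95 87.
Offset 7: leading byte 0xF0 = 11110000 → 4-byte char #3 = F0 92 84 A2.
Offset 11: leading byte 0xF0 = 11110000 → 4-byte char #4 = F0 9C 9E B1.
Offset 15: leading byte 0xF0 = 11110000 → 4-byte char #5 = F0 96 B8 B4.
Offset 19: leading byte 0xE1 = 11100001 → 3-byte char #6 = E1 82 BE.
Offset 22: leading byte 0xF2 = 11110010 → 4-byte char #7 = F2 96 89 B7.
Leading byte 0xF2 = 11110010 matches 11110xxx → 4-byte sequence.
Byte 1: 0xF2 = 11110010, payload 010 (3 bits).
Byte 2: 0x96 = 10010110 (10xxxxxx ✓), payload 010110.
Byte 3: 0x89 = 10001001 (10xxxxxx ✓), payload 001001.
Byte 4: 0xB7 = 10110111 (10xxxxxx ✓), payload 110111.
Concatenate: 010010110001001110111 = 0x96277 (21 bits → U+96277).

U+96277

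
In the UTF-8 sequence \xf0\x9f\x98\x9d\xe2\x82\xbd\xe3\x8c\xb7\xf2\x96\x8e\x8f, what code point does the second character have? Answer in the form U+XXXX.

Offset 0: leading byte 0xF0 = 11110000 → 4-byte char #1 = F0 9F 98 9D.
Offset 4: leading byte 0xE2 = 11100010 → 3-byte char #2 = E2 82 BD.
Leading byte 0xE2 = 11100010 matches 1110xxxx → 3-byte sequence.
Byte 1: 0xE2 = 11100010, payload 0010 (4 bits).
Byte 2: 0x82 = 10000010 (10xxxxxx ✓), payload 000010.
Byte 3: 0xBD = 10111101 (10xxxxxx ✓), payload 111101.
Concatenate: 0010000010111101 = 0x20BD (16 bits → U+20BD).

U+20BD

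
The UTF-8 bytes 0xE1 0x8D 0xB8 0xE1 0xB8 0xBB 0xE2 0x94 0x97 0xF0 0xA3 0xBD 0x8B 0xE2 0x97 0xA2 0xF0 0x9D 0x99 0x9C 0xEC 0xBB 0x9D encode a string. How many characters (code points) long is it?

7

Byte at offset 0: 0xE1 = 11100001 → 3-byte char (#1). Advance 3.
Byte at offset 3: 0xE1 = 11100001 → 3-byte char (#2). Advance 3.
Byte at offset 6: 0xE2 = 11100010 → 3-byte char (#3). Advance 3.
Byte at offset 9: 0xF0 = 11110000 → 4-byte char (#4). Advance 4.
Byte at offset 13: 0xE2 = 11100010 → 3-byte char (#5). Advance 3.
Byte at offset 16: 0xF0 = 11110000 → 4-byte char (#6). Advance 4.
Byte at offset 20: 0xEC = 11101100 → 3-byte char (#7). Advance 3.
Reached end at offset 23 after 7 code points.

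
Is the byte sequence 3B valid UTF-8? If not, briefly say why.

valid

Leading byte 0x3B = 00111011 → 1-byte form.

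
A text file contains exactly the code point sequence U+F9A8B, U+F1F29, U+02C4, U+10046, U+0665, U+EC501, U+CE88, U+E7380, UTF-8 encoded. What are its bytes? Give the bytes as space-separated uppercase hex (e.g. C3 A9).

F3 B9 AA 8B F3 B1 BC A9 CB 84 F0 90 81 86 D9 A5 F3 AC 94 81 EC BA 88 F3 A7 8E 80

U+F9A8B: 4-byte form → F3 B9 AA 8B.
U+F1F29: 4-byte form → F3 B1 BC A9.
U+02C4: 2-byte form → CB 84.
U+10046: 4-byte form → F0 90 81 86.
U+0665: 2-byte form → D9 A5.
U+EC501: 4-byte form → F3 AC 94 81.
U+CE88: 3-byte form → EC BA 88.
U+E7380: 4-byte form → F3 A7 8E 80.
Concatenated (27 bytes): F3 B9 AA 8B F3 B1 BC A9 CB 84 F0 90 81 86 D9 A5 F3 AC 94 81 EC BA 88 F3 A7 8E 80.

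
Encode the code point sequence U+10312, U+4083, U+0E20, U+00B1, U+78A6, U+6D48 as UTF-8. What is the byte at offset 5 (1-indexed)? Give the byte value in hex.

0xE4

1-indexed offset 5 is 0-indexed offset 4.
U+10312 → 4-byte form F0 90 8C 92 at offsets 0–3.
U+4083 → 3-byte form E4 82 83 at offsets 4–6.
Offset 4 falls in char 2's range; it's byte 1 of E4 82 83 = 0xE4.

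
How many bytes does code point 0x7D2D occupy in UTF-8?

U+7D2D = 0x7D2D. UTF-8 uses 1 byte below 0x80, 2 below 0x800, 3 below 0x10000, 4 up to 0x10FFFF. 0x7D2D is in U+0800–U+FFFF → 3 bytes.

3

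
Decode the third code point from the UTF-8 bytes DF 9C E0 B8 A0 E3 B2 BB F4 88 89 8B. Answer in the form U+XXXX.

U+3CBB

Offset 0: leading byte 0xDF = 11011111 → 2-byte char #1 = DF 9C.
Offset 2: leading byte 0xE0 = 11100000 → 3-byte char #2 = E0 B8 A0.
Offset 5: leading byte 0xE3 = 11100011 → 3-byte char #3 = E3 B2 BB.
Leading byte 0xE3 = 11100011 matches 1110xxxx → 3-byte sequence.
Byte 1: 0xE3 = 11100011, payload 0011 (4 bits).
Byte 2: 0xB2 = 10110010 (10xxxxxx ✓), payload 110010.
Byte 3: 0xBB = 10111011 (10xxxxxx ✓), payload 111011.
Concatenate: 0011110010111011 = 0x3CBB (16 bits → U+3CBB).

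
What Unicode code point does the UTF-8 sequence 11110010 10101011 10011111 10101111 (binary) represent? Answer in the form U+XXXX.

U+AB7EF

Leading byte 0xF2 = 11110010 matches 11110xxx → 4-byte sequence.
Byte 1: 0xF2 = 11110010, payload 010 (3 bits).
Byte 2: 0xAB = 10101011 (10xxxxxx ✓), payload 101011.
Byte 3: 0x9F = 10011111 (10xxxxxx ✓), payload 011111.
Byte 4: 0xAF = 10101111 (10xxxxxx ✓), payload 101111.
Concatenate: 010101011011111101111 = 0xAB7EF (21 bits → U+AB7EF).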